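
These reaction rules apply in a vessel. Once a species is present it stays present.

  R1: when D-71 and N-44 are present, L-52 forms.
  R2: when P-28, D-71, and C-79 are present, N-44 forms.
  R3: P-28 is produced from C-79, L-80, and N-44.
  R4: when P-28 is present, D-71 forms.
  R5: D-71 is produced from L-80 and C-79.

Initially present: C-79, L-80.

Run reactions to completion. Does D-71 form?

L-80 and C-79 present → D-71 forms (R5).

Yes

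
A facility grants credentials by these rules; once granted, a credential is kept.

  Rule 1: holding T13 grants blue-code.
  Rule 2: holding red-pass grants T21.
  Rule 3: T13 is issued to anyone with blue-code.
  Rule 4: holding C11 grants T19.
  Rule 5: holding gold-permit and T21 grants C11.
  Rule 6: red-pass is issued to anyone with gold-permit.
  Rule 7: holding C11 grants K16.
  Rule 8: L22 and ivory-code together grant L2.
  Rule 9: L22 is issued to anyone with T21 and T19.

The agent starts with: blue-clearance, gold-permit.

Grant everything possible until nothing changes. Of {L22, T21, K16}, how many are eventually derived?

Holding gold-permit grants red-pass (Rule 6).
Holding red-pass grants T21 (Rule 2).
Holding gold-permit and T21 grants C11 (Rule 5).
Holding C11 grants T19 (Rule 4).
Holding C11 grants K16 (Rule 7).
Holding T21 and T19 grants L22 (Rule 9).
L22: reached.
T21: reached.
K16: reached.
All 3 are reached.

3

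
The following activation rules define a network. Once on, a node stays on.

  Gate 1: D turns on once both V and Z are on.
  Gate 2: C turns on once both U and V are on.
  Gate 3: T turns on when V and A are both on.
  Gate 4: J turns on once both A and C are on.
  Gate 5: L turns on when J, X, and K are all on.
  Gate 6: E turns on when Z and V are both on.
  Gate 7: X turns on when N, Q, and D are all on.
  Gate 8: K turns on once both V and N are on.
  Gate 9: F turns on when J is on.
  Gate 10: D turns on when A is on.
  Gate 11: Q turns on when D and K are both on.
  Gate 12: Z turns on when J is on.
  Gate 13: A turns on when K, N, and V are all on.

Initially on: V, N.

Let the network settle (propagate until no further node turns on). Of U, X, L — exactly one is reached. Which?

X

Gate 8: V and N on → K on.
K, N, and V are on, so A turns on (Gate 13).
A is on, so D turns on (Gate 10).
D and K are on, so Q turns on (Gate 11).
N, Q, and D are on, so X turns on (Gate 7).
L would need J, X, and K (Gate 5), but J never turns on. No rule produces U, and it is not given.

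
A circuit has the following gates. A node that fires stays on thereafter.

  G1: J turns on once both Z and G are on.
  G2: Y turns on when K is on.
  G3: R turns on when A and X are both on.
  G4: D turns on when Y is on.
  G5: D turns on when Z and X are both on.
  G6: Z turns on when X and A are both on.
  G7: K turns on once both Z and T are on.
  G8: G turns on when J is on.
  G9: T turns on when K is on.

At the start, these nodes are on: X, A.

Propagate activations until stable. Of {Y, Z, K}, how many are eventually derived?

1

G6: X and A on → Z on.
Y would need K (G2), but K never turns on.
Z: reached.
K would need Z and T (G7), but T never turns on.
Reached: Z — 1 of the 3.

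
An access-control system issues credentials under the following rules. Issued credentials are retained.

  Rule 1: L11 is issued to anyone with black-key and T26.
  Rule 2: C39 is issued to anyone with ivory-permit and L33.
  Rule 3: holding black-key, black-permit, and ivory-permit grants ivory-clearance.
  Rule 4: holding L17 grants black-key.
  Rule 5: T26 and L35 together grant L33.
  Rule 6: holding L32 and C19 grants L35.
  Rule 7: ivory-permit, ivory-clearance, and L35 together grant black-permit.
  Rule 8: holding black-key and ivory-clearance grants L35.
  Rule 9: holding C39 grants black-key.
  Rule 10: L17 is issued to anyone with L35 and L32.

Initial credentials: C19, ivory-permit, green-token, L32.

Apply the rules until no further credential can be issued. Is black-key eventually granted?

Yes

Holding L32 and C19 grants L35 (Rule 6).
Holding L35 and L32 grants L17 (Rule 10).
Holding L17 grants black-key (Rule 4).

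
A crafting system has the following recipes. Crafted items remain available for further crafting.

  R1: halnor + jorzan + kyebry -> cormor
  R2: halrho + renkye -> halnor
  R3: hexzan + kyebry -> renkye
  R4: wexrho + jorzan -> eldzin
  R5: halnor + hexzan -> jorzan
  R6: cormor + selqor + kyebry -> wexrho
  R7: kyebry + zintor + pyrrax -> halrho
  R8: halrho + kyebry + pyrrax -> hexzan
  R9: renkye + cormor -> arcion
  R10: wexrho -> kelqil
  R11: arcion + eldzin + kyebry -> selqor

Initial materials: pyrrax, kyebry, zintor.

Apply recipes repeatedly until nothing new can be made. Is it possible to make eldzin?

eldzin would need wexrho and jorzan (R4), but wexrho is never obtained.

No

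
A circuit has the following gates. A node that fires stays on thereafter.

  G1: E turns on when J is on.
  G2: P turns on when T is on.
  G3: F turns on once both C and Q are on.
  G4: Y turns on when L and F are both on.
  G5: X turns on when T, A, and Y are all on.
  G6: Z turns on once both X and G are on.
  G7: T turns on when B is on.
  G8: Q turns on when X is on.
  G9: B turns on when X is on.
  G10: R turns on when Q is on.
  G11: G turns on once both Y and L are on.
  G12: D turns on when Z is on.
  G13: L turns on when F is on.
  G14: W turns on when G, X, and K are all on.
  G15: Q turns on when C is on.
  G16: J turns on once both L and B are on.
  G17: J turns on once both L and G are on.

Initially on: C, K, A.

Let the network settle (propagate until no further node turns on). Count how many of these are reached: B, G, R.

2

G15: C on → Q on.
Q is on, so R turns on (G10).
C and Q are on, so F turns on (G3).
F is on, so L turns on (G13).
L and F are on, so Y turns on (G4).
G11: Y and L on → G on.
B would need X (G9), but X never turns on.
G: reached.
R: reached.
Reached: G and R — 2 of the 3.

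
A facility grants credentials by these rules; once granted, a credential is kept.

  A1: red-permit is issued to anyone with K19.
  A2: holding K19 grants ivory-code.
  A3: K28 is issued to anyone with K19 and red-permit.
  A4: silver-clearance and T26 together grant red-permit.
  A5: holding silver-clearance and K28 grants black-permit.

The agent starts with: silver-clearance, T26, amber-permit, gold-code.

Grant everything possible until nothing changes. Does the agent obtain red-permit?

Holding silver-clearance and T26 grants red-permit (A4).

Yes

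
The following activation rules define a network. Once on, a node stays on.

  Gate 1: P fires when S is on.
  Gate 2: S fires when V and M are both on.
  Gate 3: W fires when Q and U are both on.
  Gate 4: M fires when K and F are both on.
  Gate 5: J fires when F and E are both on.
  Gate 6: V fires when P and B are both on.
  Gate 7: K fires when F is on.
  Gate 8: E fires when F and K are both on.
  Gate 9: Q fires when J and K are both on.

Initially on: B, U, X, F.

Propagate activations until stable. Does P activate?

No

P would need S (Gate 1), but S never turns on.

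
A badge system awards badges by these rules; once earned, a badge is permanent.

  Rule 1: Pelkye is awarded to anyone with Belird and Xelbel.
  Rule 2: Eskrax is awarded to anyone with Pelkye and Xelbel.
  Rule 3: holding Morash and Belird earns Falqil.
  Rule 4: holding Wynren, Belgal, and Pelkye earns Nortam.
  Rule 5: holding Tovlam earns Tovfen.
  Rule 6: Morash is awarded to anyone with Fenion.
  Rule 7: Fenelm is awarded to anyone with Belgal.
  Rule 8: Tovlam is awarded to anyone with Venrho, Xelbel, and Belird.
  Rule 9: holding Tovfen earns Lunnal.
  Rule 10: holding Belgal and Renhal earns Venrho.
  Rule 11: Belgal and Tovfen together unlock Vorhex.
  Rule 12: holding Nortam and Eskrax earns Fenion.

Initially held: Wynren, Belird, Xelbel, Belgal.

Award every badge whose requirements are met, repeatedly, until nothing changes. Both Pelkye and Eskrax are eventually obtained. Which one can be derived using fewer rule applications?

Pelkye

Pelkye: With Belird and Xelbel, Pelkye is earned (Rule 1). [1 rule application]
Eskrax: With Belird and Xelbel, Pelkye is earned (Rule 1). With Pelkye and Xelbel, Eskrax is earned (Rule 2). [2 rule applications]
Pelkye needs fewer.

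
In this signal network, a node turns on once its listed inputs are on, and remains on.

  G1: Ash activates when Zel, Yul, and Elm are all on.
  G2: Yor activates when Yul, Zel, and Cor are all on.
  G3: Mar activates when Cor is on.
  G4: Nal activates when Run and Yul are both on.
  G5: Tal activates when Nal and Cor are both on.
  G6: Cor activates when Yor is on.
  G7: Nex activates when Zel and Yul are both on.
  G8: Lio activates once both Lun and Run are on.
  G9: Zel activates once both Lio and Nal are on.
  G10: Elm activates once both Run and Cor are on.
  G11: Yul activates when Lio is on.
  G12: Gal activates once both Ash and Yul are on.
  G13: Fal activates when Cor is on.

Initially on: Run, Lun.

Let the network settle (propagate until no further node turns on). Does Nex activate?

Lun and Run are on, so Lio activates (G8).
G11: Lio on → Yul on.
Run and Yul are on, so Nal activates (G4).
Lio and Nal are on, so Zel activates (G9).
G7: Zel and Yul on → Nex on.

Yes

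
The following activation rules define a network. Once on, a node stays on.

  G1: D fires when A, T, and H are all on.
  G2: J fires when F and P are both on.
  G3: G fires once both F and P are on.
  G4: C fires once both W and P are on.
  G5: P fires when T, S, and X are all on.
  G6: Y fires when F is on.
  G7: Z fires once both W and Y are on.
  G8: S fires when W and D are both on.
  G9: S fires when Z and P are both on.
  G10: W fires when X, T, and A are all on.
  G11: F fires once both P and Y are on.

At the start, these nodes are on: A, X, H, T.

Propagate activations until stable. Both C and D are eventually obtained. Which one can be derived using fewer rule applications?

D

D: A, T, and H are on, so D fires (G1). [1 rule application]
C: X, T, and A are on, so W fires (G10). A, T, and H are on, so D fires (G1). W and D are on, so S fires (G8). T, S, and X are on, so P fires (G5). W and P are on, so C fires (G4). [5 rule applications]
D needs fewer.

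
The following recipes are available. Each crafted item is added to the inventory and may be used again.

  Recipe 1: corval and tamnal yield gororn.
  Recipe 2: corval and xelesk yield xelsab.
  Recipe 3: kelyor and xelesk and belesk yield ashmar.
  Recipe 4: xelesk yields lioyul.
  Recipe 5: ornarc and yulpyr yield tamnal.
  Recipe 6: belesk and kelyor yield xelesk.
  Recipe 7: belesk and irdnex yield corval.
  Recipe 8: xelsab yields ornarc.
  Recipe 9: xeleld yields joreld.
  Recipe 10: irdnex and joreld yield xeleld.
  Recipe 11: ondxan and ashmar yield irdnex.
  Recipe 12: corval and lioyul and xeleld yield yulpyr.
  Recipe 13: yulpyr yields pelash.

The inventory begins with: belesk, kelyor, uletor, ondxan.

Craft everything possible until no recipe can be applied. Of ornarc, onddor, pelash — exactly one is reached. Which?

belesk and kelyor → xelesk (Recipe 6).
kelyor and xelesk and belesk → ashmar (Recipe 3).
Using Recipe 11, ondxan and ashmar make irdnex.
Using Recipe 7, belesk and irdnex make corval.
corval and xelesk → xelsab (Recipe 2).
Using Recipe 8, xelsab makes ornarc.
No rule produces onddor, and it is not given. pelash would need yulpyr (Recipe 13), but yulpyr is never obtained.

ornarc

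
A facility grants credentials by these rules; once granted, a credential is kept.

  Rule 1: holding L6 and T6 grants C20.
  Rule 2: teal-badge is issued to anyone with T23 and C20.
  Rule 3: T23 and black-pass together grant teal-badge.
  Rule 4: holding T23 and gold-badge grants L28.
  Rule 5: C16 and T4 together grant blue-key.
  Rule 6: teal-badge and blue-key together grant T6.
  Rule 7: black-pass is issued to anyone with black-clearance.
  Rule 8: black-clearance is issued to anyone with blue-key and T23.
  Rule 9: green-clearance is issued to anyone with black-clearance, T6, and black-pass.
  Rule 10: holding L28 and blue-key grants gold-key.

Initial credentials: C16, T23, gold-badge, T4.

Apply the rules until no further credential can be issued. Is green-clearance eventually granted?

Yes

Holding C16 and T4 grants blue-key (Rule 5).
Holding blue-key and T23 grants black-clearance (Rule 8).
Holding black-clearance grants black-pass (Rule 7).
Holding T23 and black-pass grants teal-badge (Rule 3).
Holding teal-badge and blue-key grants T6 (Rule 6).
Holding black-clearance, T6, and black-pass grants green-clearance (Rule 9).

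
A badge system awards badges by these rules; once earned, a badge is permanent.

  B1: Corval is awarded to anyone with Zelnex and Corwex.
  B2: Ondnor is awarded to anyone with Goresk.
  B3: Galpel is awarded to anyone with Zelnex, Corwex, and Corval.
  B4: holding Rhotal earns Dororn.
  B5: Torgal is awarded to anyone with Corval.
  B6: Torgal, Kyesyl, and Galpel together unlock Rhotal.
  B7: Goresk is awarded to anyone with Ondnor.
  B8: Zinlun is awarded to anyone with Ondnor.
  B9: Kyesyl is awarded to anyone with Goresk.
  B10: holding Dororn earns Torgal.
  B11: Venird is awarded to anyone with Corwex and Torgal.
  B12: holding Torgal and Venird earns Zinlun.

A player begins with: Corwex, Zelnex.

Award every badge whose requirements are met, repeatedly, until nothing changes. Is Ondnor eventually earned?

Ondnor would need Goresk (B2), but Goresk is never earned.

No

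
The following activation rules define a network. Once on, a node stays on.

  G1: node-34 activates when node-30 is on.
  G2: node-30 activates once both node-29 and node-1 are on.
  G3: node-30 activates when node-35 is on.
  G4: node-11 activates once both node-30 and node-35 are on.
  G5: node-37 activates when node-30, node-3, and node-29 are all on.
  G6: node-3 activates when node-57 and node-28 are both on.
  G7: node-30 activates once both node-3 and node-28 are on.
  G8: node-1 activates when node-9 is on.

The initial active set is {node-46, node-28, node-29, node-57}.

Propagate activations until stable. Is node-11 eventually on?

node-11 would need node-30 and node-35 (G4), but node-35 never turns on.

No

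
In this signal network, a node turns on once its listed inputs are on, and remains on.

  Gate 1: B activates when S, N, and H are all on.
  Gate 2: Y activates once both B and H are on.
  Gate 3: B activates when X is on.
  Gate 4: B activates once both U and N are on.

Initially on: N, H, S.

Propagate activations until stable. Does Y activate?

Yes

Gate 1: S, N, and H on → B on.
Gate 2: B and H on → Y on.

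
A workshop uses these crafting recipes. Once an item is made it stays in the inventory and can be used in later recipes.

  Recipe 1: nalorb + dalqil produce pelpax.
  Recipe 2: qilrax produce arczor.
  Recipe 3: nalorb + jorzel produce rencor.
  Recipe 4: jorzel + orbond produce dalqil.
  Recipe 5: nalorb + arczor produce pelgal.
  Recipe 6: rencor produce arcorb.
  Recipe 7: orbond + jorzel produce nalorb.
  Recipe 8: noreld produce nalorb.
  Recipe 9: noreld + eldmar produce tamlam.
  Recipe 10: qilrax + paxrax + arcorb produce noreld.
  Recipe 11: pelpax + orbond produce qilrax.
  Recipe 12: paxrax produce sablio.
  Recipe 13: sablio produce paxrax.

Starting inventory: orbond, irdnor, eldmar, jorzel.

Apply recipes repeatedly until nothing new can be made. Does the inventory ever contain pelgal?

Using Recipe 4, jorzel and orbond make dalqil.
Using Recipe 7, orbond and jorzel make nalorb.
Using Recipe 1, nalorb and dalqil make pelpax.
Using Recipe 11, pelpax and orbond make qilrax.
Using Recipe 2, qilrax makes arczor.
Using Recipe 5, nalorb and arczor make pelgal.

Yes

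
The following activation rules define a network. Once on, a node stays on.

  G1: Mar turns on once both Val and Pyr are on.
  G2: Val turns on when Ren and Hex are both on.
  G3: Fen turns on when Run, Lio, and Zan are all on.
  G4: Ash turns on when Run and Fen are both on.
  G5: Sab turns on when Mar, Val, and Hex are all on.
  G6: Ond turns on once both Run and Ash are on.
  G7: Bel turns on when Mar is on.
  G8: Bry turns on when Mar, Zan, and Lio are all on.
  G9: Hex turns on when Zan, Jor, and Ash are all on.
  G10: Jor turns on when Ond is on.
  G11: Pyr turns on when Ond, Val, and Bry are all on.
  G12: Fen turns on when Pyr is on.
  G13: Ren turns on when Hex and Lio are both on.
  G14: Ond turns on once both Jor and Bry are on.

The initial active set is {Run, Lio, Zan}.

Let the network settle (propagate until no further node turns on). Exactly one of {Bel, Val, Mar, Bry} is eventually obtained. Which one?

Val

Run, Lio, and Zan are on, so Fen turns on (G3).
Run and Fen are on, so Ash turns on (G4).
G6: Run and Ash on → Ond on.
G10: Ond on → Jor on.
G9: Zan, Jor, and Ash on → Hex on.
G13: Hex and Lio on → Ren on.
G2: Ren and Hex on → Val on.
Mar would need Val and Pyr (G1), but Pyr never turns on. Bry would need Mar, Zan, and Lio (G8), but Mar never turns on. Bel would need Mar (G7), but Mar never turns on.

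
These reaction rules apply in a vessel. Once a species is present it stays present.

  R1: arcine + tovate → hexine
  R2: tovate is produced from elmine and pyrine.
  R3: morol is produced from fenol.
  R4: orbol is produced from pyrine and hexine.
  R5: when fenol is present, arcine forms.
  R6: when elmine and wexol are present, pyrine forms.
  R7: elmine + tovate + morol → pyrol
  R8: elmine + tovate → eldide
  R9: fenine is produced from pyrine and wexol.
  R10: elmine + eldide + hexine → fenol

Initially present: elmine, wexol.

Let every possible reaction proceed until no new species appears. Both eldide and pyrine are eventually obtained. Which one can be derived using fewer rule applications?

pyrine: elmine and wexol present → pyrine forms (R6). [1 rule application]
eldide: elmine and wexol present → pyrine forms (R6). elmine and pyrine present → tovate forms (R2). elmine and tovate present → eldide forms (R8). [3 rule applications]
pyrine needs fewer.

pyrine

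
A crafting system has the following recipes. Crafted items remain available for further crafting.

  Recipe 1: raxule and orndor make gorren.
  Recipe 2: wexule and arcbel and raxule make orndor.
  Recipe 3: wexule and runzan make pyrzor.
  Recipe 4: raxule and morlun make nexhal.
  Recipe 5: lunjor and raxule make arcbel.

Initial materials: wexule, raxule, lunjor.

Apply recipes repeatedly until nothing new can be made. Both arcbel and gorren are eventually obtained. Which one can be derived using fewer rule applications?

arcbel: Using Recipe 5, lunjor and raxule make arcbel. [1 rule application]
gorren: Using Recipe 5, lunjor and raxule make arcbel. wexule and arcbel and raxule → orndor (Recipe 2). raxule and orndor → gorren (Recipe 1). [3 rule applications]
arcbel needs fewer.

arcbel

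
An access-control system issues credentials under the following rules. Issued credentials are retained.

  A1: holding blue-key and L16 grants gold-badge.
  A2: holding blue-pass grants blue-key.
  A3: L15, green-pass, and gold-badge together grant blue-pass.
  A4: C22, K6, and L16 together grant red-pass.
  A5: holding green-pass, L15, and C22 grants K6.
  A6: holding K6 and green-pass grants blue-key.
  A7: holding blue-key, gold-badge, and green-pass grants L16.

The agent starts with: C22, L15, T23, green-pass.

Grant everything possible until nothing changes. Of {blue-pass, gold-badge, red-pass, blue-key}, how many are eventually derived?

1

Holding green-pass, L15, and C22 grants K6 (A5).
Holding K6 and green-pass grants blue-key (A6).
blue-pass would need L15, green-pass, and gold-badge (A3), but gold-badge is never granted.
gold-badge would need blue-key and L16 (A1), but L16 is never granted.
red-pass would need C22, K6, and L16 (A4), but L16 is never granted.
blue-key: reached.
Reached: blue-key — 1 of the 4.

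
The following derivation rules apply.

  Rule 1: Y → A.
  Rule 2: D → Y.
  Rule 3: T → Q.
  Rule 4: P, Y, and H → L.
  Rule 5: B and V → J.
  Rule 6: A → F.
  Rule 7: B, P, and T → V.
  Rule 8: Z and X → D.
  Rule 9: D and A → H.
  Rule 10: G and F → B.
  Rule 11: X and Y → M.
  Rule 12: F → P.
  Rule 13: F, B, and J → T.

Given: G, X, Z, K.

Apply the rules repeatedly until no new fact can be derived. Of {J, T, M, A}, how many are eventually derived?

2

From Z and X, Rule 8 gives D.
From D, Rule 2 gives Y.
From Y, Rule 1 gives A.
X and Y hold, so M follows (Rule 11).
J would need B and V (Rule 5), but V is never established.
T would need F, B, and J (Rule 13), but J is never established.
M: reached.
A: reached.
Reached: M and A — 2 of the 4.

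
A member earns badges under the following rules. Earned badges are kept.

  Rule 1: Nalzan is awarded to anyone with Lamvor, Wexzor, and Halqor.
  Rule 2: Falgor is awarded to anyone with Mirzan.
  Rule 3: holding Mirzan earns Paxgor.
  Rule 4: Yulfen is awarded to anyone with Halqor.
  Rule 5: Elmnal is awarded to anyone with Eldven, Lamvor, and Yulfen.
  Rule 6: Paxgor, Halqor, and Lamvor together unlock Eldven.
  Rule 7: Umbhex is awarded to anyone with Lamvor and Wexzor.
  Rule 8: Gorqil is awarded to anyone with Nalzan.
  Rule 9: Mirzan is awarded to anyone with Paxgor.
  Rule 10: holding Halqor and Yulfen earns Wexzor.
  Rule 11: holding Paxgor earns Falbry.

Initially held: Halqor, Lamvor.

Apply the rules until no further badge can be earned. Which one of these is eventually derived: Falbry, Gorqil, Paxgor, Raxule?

With Halqor, Yulfen is earned (Rule 4).
With Halqor and Yulfen, Wexzor is earned (Rule 10).
With Lamvor, Wexzor, and Halqor, Nalzan is earned (Rule 1).
With Nalzan, Gorqil is earned (Rule 8).
No rule produces Raxule, and it is not given. Falbry would need Paxgor (Rule 11), but Paxgor is never earned. Paxgor would need Mirzan (Rule 3), but Mirzan is never earned.

Gorqil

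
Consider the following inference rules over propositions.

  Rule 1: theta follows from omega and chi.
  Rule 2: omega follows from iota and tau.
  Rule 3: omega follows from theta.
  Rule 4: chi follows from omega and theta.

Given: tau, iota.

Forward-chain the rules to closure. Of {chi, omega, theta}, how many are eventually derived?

iota and tau hold, so omega follows (Rule 2).
chi would need omega and theta (Rule 4), but theta is never established.
omega: reached.
theta would need omega and chi (Rule 1), but chi is never established.
Reached: omega — 1 of the 3.

1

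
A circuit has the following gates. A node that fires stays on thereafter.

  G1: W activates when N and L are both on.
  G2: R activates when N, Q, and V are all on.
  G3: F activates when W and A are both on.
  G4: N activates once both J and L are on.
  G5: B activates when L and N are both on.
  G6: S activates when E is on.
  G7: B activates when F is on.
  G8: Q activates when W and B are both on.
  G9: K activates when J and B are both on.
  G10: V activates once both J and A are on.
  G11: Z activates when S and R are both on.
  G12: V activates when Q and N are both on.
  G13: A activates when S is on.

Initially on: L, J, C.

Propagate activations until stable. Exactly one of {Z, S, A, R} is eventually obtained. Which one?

G4: J and L on → N on.
G5: L and N on → B on.
N and L are on, so W activates (G1).
W and B are on, so Q activates (G8).
Q and N are on, so V activates (G12).
N, Q, and V are on, so R activates (G2).
S would need E (G6), but E never turns on. Z would need S and R (G11), but S never turns on. A would need S (G13), but S never turns on.

R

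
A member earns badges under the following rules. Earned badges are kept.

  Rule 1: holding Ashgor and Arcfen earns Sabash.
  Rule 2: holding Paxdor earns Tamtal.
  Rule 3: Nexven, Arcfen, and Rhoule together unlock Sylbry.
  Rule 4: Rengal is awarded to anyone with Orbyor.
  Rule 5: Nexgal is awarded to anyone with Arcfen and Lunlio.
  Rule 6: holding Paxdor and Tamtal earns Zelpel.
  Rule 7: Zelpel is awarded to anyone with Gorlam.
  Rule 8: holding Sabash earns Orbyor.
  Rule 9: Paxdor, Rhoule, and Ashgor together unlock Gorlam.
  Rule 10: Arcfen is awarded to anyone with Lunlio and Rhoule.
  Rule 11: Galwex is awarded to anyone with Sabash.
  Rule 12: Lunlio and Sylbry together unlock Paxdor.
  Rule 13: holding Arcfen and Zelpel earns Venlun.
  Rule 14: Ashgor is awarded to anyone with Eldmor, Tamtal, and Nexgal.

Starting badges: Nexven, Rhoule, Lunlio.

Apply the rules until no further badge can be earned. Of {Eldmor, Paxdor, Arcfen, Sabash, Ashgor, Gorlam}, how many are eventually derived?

With Lunlio and Rhoule, Arcfen is earned (Rule 10).
With Nexven, Arcfen, and Rhoule, Sylbry is earned (Rule 3).
With Lunlio and Sylbry, Paxdor is earned (Rule 12).
No rule produces Eldmor, and it is not given.
Paxdor: reached.
Arcfen: reached.
Sabash would need Ashgor and Arcfen (Rule 1), but Ashgor is never earned.
Ashgor would need Eldmor, Tamtal, and Nexgal (Rule 14), but Eldmor is never earned.
Gorlam would need Paxdor, Rhoule, and Ashgor (Rule 9), but Ashgor is never earned.
Reached: Paxdor and Arcfen — 2 of the 6.

2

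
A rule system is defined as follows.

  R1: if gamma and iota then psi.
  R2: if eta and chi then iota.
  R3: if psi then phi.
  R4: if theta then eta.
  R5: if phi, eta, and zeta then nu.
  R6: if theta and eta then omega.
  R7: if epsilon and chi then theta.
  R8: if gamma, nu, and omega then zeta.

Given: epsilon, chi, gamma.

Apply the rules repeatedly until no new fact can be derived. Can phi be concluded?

From epsilon and chi, R7 gives theta.
From theta, R4 gives eta.
eta and chi hold, so iota follows (R2).
From gamma and iota, R1 gives psi.
From psi, R3 gives phi.

Yes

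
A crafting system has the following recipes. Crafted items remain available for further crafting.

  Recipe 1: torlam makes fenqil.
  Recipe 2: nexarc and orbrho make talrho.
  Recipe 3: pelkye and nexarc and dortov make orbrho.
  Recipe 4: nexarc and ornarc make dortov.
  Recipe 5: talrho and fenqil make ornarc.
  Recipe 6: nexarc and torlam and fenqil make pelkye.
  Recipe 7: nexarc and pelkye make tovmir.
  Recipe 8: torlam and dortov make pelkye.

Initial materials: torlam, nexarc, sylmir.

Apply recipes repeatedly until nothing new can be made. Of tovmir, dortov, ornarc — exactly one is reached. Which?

Using Recipe 1, torlam makes fenqil.
nexarc and torlam and fenqil → pelkye (Recipe 6).
Using Recipe 7, nexarc and pelkye make tovmir.
ornarc would need talrho and fenqil (Recipe 5), but talrho is never obtained. dortov would need nexarc and ornarc (Recipe 4), but ornarc is never obtained.

tovmir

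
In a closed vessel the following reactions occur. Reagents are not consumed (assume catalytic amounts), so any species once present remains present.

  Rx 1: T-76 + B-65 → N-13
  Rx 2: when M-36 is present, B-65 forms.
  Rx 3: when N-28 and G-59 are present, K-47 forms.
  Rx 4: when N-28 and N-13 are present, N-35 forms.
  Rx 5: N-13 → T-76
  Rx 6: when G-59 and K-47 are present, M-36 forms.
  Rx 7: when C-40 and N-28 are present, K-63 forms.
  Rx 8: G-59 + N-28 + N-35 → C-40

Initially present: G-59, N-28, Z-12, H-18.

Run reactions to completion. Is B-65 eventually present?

Yes

N-28 and G-59 present → K-47 forms (Rx 3).
G-59 and K-47 present → M-36 forms (Rx 6).
M-36 present → B-65 forms (Rx 2).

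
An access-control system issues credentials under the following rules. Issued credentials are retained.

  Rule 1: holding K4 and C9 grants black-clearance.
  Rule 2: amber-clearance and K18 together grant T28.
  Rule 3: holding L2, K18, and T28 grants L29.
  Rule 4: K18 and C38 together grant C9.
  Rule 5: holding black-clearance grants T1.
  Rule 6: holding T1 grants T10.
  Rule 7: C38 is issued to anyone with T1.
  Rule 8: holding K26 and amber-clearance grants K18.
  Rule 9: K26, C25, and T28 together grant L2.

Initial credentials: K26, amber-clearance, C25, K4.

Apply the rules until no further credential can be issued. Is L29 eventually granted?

Yes

Holding K26 and amber-clearance grants K18 (Rule 8).
Holding amber-clearance and K18 grants T28 (Rule 2).
Holding K26, C25, and T28 grants L2 (Rule 9).
Holding L2, K18, and T28 grants L29 (Rule 3).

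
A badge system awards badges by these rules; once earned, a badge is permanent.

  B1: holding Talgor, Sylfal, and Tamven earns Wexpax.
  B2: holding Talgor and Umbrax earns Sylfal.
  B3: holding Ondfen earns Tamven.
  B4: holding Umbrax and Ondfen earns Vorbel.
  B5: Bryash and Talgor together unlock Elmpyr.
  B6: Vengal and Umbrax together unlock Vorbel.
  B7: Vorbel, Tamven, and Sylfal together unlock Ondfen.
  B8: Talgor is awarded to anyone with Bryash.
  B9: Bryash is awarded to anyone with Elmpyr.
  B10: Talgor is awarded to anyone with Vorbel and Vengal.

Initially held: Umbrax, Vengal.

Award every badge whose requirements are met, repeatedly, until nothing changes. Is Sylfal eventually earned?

Yes

With Vengal and Umbrax, Vorbel is earned (B6).
With Vorbel and Vengal, Talgor is earned (B10).
With Talgor and Umbrax, Sylfal is earned (B2).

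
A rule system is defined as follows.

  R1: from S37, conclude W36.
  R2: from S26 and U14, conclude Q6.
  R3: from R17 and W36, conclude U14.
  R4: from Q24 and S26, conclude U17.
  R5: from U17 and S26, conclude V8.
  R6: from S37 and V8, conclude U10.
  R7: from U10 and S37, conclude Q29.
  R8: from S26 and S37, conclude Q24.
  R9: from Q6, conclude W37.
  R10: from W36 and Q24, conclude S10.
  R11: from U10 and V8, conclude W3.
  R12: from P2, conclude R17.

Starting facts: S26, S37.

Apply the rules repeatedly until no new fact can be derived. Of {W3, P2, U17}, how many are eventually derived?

2

From S26 and S37, R8 gives Q24.
Q24 and S26 hold, so U17 follows (R4).
U17 and S26 hold, so V8 follows (R5).
S37 and V8 hold, so U10 follows (R6).
From U10 and V8, R11 gives W3.
W3: reached.
No rule produces P2, and it is not given.
U17: reached.
Reached: W3 and U17 — 2 of the 3.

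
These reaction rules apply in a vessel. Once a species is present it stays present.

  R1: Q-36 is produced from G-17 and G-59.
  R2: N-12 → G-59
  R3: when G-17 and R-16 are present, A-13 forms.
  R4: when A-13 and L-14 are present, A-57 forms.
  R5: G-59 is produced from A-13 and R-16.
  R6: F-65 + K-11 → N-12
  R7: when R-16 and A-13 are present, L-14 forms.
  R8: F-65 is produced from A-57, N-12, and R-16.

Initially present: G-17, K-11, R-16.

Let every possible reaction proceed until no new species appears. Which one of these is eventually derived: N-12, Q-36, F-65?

Q-36

G-17 and R-16 present → A-13 forms (R3).
A-13 and R-16 present → G-59 forms (R5).
G-17 and G-59 present → Q-36 forms (R1).
F-65 would need A-57, N-12, and R-16 (R8), but N-12 never forms. N-12 would need F-65 and K-11 (R6), but F-65 never forms.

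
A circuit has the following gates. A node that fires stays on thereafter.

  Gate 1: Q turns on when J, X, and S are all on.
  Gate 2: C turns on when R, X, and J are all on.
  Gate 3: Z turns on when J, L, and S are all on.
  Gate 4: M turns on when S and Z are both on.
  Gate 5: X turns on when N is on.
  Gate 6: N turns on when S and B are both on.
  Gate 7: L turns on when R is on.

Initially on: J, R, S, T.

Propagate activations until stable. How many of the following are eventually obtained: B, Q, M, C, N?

Gate 7: R on → L on.
J, L, and S are on, so Z turns on (Gate 3).
Gate 4: S and Z on → M on.
No rule produces B, and it is not given.
Q would need J, X, and S (Gate 1), but X never turns on.
M: reached.
C would need R, X, and J (Gate 2), but X never turns on.
N would need S and B (Gate 6), but B never turns on.
Reached: M — 1 of the 5.

1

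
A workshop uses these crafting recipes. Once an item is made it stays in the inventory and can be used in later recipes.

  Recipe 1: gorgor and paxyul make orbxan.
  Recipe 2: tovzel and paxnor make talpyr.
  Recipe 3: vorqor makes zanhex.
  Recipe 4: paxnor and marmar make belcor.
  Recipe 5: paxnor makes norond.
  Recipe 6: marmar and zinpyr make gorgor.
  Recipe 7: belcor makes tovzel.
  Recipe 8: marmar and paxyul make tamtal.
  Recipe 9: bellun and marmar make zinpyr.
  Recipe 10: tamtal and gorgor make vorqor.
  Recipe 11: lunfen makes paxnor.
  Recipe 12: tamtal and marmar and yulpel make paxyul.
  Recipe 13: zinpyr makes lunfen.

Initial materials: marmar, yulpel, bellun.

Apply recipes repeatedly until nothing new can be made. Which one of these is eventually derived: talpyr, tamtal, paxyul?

talpyr

bellun and marmar → zinpyr (Recipe 9).
Using Recipe 13, zinpyr makes lunfen.
lunfen → paxnor (Recipe 11).
Using Recipe 4, paxnor and marmar make belcor.
Using Recipe 7, belcor makes tovzel.
tovzel and paxnor → talpyr (Recipe 2).
paxyul would need tamtal, marmar, and yulpel (Recipe 12), but tamtal is never obtained. tamtal would need marmar and paxyul (Recipe 8), but paxyul is never obtained.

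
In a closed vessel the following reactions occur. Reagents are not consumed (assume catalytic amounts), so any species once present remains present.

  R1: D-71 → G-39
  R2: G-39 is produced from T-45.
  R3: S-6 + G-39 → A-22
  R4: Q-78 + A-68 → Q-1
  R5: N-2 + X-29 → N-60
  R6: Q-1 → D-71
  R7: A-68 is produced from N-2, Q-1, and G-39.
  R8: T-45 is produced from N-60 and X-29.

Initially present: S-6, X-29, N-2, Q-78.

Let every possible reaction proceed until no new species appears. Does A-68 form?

No

A-68 would need N-2, Q-1, and G-39 (R7), but Q-1 never forms.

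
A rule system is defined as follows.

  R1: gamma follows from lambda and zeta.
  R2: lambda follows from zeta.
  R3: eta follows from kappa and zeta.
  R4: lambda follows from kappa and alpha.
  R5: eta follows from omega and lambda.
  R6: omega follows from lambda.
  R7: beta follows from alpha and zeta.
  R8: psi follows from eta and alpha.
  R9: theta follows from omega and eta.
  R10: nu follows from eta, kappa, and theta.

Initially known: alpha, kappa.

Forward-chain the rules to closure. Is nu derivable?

Yes

kappa and alpha hold, so lambda follows (R4).
lambda holds, so omega follows (R6).
omega and lambda hold, so eta follows (R5).
From omega and eta, R9 gives theta.
From eta, kappa, and theta, R10 gives nu.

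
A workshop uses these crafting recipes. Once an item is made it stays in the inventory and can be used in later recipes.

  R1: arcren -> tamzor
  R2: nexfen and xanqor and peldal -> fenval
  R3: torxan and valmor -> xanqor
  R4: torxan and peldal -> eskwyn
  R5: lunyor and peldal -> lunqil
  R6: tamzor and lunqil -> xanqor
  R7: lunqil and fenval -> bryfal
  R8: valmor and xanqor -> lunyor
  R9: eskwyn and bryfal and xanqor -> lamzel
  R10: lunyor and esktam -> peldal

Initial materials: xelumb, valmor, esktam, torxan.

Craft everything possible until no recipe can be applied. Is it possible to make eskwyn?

torxan and valmor -> xanqor (R3).
Using R8, valmor and xanqor make lunyor.
Using R10, lunyor and esktam make peldal.
Using R4, torxan and peldal make eskwyn.

Yes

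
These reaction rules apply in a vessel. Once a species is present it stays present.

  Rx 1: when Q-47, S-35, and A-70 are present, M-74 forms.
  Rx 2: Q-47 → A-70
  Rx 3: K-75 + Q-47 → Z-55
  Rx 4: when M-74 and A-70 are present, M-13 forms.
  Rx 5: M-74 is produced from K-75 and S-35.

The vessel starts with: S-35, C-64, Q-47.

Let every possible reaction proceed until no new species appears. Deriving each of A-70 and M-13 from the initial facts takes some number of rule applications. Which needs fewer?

A-70: Q-47 present → A-70 forms (Rx 2). [1 rule application]
M-13: Q-47 present → A-70 forms (Rx 2). Q-47, S-35, and A-70 present → M-74 forms (Rx 1). M-74 and A-70 present → M-13 forms (Rx 4). [3 rule applications]
A-70 needs fewer.

A-70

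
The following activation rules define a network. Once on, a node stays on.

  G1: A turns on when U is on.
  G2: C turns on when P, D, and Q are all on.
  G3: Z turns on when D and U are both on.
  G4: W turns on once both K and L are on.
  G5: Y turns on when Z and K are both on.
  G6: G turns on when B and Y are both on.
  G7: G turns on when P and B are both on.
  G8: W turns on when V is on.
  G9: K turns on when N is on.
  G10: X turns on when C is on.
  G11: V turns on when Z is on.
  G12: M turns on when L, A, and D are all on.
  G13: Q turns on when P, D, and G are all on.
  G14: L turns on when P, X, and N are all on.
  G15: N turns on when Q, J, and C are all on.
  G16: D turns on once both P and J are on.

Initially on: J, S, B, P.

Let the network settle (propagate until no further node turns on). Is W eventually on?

Yes

P and J are on, so D turns on (G16).
P and B are on, so G turns on (G7).
G13: P, D, and G on → Q on.
P, D, and Q are on, so C turns on (G2).
Q, J, and C are on, so N turns on (G15).
G10: C on → X on.
N is on, so K turns on (G9).
G14: P, X, and N on → L on.
K and L are on, so W turns on (G4).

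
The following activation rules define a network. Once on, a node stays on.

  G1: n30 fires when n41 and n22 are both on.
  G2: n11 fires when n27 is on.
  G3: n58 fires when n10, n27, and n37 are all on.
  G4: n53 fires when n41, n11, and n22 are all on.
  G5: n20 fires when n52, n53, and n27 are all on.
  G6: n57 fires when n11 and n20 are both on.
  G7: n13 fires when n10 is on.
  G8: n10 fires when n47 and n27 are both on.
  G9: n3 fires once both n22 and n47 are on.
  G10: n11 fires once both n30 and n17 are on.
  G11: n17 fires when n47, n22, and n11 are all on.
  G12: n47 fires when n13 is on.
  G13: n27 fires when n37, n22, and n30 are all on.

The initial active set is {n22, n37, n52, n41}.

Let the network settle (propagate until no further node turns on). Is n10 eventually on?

No

n10 would need n47 and n27 (G8), but n47 never turns on.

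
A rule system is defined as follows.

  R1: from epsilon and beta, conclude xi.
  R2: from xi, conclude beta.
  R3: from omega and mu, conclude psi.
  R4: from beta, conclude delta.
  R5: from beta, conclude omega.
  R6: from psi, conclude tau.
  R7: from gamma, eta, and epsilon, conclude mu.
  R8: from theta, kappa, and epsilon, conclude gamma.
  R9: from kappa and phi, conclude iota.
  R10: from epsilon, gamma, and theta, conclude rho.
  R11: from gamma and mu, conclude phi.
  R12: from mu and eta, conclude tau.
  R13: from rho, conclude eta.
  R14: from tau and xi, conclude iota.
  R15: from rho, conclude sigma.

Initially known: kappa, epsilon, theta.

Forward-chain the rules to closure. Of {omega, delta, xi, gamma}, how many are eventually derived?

1

theta, kappa, and epsilon hold, so gamma follows (R8).
omega would need beta (R5), but beta is never established.
delta would need beta (R4), but beta is never established.
xi would need epsilon and beta (R1), but beta is never established.
gamma: reached.
Reached: gamma — 1 of the 4.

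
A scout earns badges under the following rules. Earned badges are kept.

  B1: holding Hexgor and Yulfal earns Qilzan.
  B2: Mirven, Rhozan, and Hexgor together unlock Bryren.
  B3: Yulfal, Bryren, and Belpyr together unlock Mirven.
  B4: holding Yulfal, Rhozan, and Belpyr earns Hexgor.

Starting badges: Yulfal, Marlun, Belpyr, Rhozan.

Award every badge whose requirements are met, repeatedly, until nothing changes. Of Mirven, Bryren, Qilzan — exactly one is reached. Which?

Qilzan

With Yulfal, Rhozan, and Belpyr, Hexgor is earned (B4).
With Hexgor and Yulfal, Qilzan is earned (B1).
Mirven would need Yulfal, Bryren, and Belpyr (B3), but Bryren is never earned. Bryren would need Mirven, Rhozan, and Hexgor (B2), but Mirven is never earned.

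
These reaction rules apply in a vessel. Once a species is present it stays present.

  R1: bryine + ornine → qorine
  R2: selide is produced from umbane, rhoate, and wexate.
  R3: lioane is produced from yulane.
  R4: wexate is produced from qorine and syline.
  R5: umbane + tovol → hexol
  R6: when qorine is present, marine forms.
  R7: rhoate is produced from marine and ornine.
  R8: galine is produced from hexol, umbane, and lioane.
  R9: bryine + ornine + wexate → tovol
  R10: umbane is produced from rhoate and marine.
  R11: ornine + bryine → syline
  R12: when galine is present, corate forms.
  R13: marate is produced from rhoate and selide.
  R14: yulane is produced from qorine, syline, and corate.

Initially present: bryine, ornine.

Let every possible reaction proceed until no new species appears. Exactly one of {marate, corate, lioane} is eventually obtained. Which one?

ornine and bryine present → syline forms (R11).
bryine and ornine present → qorine forms (R1).
qorine and syline present → wexate forms (R4).
qorine present → marine forms (R6).
marine and ornine present → rhoate forms (R7).
rhoate and marine present → umbane forms (R10).
umbane, rhoate, and wexate present → selide forms (R2).
rhoate and selide present → marate forms (R13).
corate would need galine (R12), but galine never forms. lioane would need yulane (R3), but yulane never forms.

marate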